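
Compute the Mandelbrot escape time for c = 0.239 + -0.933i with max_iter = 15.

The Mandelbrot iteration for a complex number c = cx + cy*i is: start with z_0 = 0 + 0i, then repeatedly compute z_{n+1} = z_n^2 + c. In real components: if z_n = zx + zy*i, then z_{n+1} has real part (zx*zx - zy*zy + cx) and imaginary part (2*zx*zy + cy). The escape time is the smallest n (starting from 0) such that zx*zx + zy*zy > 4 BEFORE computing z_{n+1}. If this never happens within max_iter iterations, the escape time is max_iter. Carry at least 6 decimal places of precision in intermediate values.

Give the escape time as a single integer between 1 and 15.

Answer: 4

Derivation:
z_0 = 0 + 0i, c = 0.2390 + -0.9330i
Iter 1: z = 0.2390 + -0.9330i, |z|^2 = 0.9276
Iter 2: z = -0.5744 + -1.3790i, |z|^2 = 2.2315
Iter 3: z = -1.3327 + 0.6511i, |z|^2 = 2.1999
Iter 4: z = 1.5911 + -2.6683i, |z|^2 = 9.6517
Escaped at iteration 4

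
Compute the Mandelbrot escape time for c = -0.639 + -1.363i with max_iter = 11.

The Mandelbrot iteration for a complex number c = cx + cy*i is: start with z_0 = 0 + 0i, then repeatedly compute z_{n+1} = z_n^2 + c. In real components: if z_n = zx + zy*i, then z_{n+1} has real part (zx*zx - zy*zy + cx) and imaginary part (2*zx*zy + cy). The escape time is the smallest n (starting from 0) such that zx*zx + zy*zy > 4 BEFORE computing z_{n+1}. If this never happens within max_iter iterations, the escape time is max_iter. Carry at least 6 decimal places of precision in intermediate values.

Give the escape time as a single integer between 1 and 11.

Answer: 2

Derivation:
z_0 = 0 + 0i, c = -0.6390 + -1.3630i
Iter 1: z = -0.6390 + -1.3630i, |z|^2 = 2.2661
Iter 2: z = -2.0884 + 0.3789i, |z|^2 = 4.5052
Escaped at iteration 2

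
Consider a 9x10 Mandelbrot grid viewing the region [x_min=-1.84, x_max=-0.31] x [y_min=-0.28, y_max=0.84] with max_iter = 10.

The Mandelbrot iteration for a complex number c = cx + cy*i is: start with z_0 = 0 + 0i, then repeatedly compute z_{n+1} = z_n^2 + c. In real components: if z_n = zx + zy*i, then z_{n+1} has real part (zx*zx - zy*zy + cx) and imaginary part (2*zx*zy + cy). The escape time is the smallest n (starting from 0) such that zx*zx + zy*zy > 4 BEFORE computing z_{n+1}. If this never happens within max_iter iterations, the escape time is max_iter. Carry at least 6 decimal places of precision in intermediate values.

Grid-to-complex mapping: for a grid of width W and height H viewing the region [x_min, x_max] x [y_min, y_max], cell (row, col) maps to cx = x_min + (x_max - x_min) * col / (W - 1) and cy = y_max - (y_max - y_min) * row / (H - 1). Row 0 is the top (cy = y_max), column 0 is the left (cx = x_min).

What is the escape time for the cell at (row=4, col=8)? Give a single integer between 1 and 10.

z_0 = 0 + 0i, c = -0.3100 + 0.3422i
Iter 1: z = -0.3100 + 0.3422i, |z|^2 = 0.2132
Iter 2: z = -0.3310 + 0.1300i, |z|^2 = 0.1265
Iter 3: z = -0.2173 + 0.2561i, |z|^2 = 0.1128
Iter 4: z = -0.3284 + 0.2309i, |z|^2 = 0.1611
Iter 5: z = -0.2555 + 0.1906i, |z|^2 = 0.1016
Iter 6: z = -0.2811 + 0.2448i, |z|^2 = 0.1389
Iter 7: z = -0.2910 + 0.2046i, |z|^2 = 0.1265
Iter 8: z = -0.2672 + 0.2232i, |z|^2 = 0.1212
Iter 9: z = -0.2884 + 0.2230i, |z|^2 = 0.1329

Answer: 10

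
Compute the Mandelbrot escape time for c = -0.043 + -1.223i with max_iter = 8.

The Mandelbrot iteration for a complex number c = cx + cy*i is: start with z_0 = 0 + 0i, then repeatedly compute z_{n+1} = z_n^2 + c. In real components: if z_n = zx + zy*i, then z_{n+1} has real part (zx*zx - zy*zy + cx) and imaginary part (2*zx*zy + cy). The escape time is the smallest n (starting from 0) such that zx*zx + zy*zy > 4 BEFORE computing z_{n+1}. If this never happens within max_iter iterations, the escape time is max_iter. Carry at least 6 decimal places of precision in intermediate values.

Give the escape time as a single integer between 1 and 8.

Answer: 3

Derivation:
z_0 = 0 + 0i, c = -0.0430 + -1.2230i
Iter 1: z = -0.0430 + -1.2230i, |z|^2 = 1.4976
Iter 2: z = -1.5369 + -1.1178i, |z|^2 = 3.6115
Iter 3: z = 1.0695 + 2.2129i, |z|^2 = 6.0408
Escaped at iteration 3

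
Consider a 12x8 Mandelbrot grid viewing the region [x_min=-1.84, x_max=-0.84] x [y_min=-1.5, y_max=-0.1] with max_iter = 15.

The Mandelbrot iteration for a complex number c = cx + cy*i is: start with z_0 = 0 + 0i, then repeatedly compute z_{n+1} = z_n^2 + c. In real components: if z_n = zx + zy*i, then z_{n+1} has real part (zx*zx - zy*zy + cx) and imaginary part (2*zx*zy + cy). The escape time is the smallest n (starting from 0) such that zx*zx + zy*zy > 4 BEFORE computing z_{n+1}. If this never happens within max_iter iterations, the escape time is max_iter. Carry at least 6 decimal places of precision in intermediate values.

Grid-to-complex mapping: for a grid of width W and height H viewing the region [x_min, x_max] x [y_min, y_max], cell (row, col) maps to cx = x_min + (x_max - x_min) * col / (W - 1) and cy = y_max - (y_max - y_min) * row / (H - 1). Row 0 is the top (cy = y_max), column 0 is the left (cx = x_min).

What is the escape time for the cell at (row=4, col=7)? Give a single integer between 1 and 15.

Answer: 3

Derivation:
z_0 = 0 + 0i, c = -1.2036 + -0.9000i
Iter 1: z = -1.2036 + -0.9000i, |z|^2 = 2.2587
Iter 2: z = -0.5649 + 1.2665i, |z|^2 = 1.9232
Iter 3: z = -2.4887 + -2.3309i, |z|^2 = 11.6267
Escaped at iteration 3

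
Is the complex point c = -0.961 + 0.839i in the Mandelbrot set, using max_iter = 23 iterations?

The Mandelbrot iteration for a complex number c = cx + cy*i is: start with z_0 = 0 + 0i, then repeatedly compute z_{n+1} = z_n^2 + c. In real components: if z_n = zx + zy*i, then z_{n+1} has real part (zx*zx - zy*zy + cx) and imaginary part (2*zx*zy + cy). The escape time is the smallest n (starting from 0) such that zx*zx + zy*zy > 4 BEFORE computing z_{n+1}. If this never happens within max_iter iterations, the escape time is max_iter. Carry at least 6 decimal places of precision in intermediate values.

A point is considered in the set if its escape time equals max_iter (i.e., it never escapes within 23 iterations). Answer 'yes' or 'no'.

Answer: no

Derivation:
z_0 = 0 + 0i, c = -0.9610 + 0.8390i
Iter 1: z = -0.9610 + 0.8390i, |z|^2 = 1.6274
Iter 2: z = -0.7414 + -0.7736i, |z|^2 = 1.1481
Iter 3: z = -1.0097 + 1.9860i, |z|^2 = 4.9639
Escaped at iteration 3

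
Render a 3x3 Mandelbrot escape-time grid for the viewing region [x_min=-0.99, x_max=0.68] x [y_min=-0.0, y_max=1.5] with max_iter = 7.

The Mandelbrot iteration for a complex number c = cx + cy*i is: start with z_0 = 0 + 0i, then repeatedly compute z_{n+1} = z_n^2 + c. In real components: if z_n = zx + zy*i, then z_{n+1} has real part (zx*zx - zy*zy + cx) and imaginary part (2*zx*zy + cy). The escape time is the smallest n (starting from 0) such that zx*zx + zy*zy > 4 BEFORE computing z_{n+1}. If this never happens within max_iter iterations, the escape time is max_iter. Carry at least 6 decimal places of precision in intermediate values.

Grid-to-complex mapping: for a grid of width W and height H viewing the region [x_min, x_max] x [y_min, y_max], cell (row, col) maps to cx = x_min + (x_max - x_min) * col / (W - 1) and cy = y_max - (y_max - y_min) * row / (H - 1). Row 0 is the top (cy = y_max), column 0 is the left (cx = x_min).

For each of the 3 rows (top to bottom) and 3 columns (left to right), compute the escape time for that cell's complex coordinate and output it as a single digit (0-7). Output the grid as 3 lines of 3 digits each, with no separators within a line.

Answer: 222
473
774

Derivation:
(row=0, col=0): c = -0.9900 + 1.5000i → escape time 2
(row=0, col=1): c = -0.1550 + 1.5000i → escape time 2
(row=0, col=2): c = 0.6800 + 1.5000i → escape time 2
(row=1, col=0): c = -0.9900 + 0.7500i → escape time 4
(row=1, col=1): c = -0.1550 + 0.7500i → escape time 7
(row=1, col=2): c = 0.6800 + 0.7500i → escape time 3
(row=2, col=0): c = -0.9900 + 0.0000i → escape time 7
(row=2, col=1): c = -0.1550 + 0.0000i → escape time 7
(row=2, col=2): c = 0.6800 + 0.0000i → escape time 4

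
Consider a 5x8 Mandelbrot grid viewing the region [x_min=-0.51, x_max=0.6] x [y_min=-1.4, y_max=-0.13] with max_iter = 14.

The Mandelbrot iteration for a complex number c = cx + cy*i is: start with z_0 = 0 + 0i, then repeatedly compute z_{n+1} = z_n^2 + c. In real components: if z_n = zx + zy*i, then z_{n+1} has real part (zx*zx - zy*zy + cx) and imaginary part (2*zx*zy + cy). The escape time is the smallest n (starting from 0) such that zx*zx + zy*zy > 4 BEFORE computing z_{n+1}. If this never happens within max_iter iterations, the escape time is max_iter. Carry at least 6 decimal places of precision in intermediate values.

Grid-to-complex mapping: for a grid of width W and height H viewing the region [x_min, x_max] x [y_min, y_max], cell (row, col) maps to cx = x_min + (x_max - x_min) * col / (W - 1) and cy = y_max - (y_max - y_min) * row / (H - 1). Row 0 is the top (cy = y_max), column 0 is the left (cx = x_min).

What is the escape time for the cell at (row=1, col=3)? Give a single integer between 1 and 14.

z_0 = 0 + 0i, c = 0.3225 + -0.3114i
Iter 1: z = 0.3225 + -0.3114i, |z|^2 = 0.2010
Iter 2: z = 0.3295 + -0.5123i, |z|^2 = 0.3710
Iter 3: z = 0.1686 + -0.6491i, |z|^2 = 0.4497
Iter 4: z = -0.0703 + -0.5303i, |z|^2 = 0.2862
Iter 5: z = 0.0462 + -0.2368i, |z|^2 = 0.0582
Iter 6: z = 0.2685 + -0.3333i, |z|^2 = 0.1832
Iter 7: z = 0.2835 + -0.4904i, |z|^2 = 0.3209
Iter 8: z = 0.1623 + -0.5895i, |z|^2 = 0.3739
Iter 9: z = 0.0013 + -0.5028i, |z|^2 = 0.2529
Iter 10: z = 0.0696 + -0.3127i, |z|^2 = 0.1027
Iter 11: z = 0.2295 + -0.3550i, |z|^2 = 0.1787
Iter 12: z = 0.2492 + -0.4744i, |z|^2 = 0.2871
Iter 13: z = 0.1595 + -0.5478i, |z|^2 = 0.3256

Answer: 14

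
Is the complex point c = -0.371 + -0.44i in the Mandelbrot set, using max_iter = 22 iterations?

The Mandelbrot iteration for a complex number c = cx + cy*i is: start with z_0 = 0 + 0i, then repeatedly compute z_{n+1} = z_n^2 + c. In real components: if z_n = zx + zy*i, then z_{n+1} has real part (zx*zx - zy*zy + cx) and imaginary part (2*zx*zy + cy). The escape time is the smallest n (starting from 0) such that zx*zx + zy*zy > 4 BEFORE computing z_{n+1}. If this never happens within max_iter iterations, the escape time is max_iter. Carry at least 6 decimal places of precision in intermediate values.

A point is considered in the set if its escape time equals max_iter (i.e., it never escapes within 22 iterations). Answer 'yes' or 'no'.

Answer: yes

Derivation:
z_0 = 0 + 0i, c = -0.3710 + -0.4400i
Iter 1: z = -0.3710 + -0.4400i, |z|^2 = 0.3312
Iter 2: z = -0.4270 + -0.1135i, |z|^2 = 0.1952
Iter 3: z = -0.2016 + -0.3431i, |z|^2 = 0.1583
Iter 4: z = -0.4481 + -0.3017i, |z|^2 = 0.2918
Iter 5: z = -0.2613 + -0.1697i, |z|^2 = 0.0970
Iter 6: z = -0.3315 + -0.3513i, |z|^2 = 0.2334
Iter 7: z = -0.3845 + -0.2070i, |z|^2 = 0.1907
Iter 8: z = -0.2660 + -0.2808i, |z|^2 = 0.1496
Iter 9: z = -0.3791 + -0.2906i, |z|^2 = 0.2282
Iter 10: z = -0.3118 + -0.2197i, |z|^2 = 0.1454
Iter 11: z = -0.3221 + -0.3030i, |z|^2 = 0.1955
Iter 12: z = -0.3591 + -0.2448i, |z|^2 = 0.1889
Iter 13: z = -0.3020 + -0.2642i, |z|^2 = 0.1610
Iter 14: z = -0.3496 + -0.2805i, |z|^2 = 0.2009
Iter 15: z = -0.3274 + -0.2439i, |z|^2 = 0.1667
Iter 16: z = -0.3233 + -0.2803i, |z|^2 = 0.1831
Iter 17: z = -0.3450 + -0.2588i, |z|^2 = 0.1860
Iter 18: z = -0.3189 + -0.2614i, |z|^2 = 0.1700
Iter 19: z = -0.3376 + -0.2733i, |z|^2 = 0.1887
Iter 20: z = -0.3317 + -0.2555i, |z|^2 = 0.1753
Iter 21: z = -0.3263 + -0.2705i, |z|^2 = 0.1796
Did not escape in 22 iterations → in set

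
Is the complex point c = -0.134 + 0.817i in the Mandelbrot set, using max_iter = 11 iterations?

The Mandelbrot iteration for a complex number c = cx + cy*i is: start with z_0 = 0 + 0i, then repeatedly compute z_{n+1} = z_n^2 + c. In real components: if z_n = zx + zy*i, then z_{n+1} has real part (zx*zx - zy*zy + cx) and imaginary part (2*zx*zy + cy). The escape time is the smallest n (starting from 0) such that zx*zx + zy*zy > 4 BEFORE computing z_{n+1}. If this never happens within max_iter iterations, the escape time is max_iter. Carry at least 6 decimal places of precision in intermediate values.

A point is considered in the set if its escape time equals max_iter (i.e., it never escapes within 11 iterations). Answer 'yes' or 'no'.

Answer: yes

Derivation:
z_0 = 0 + 0i, c = -0.1340 + 0.8170i
Iter 1: z = -0.1340 + 0.8170i, |z|^2 = 0.6854
Iter 2: z = -0.7835 + 0.5980i, |z|^2 = 0.9716
Iter 3: z = 0.1223 + -0.1202i, |z|^2 = 0.0294
Iter 4: z = -0.1335 + 0.7876i, |z|^2 = 0.6382
Iter 5: z = -0.7365 + 0.6067i, |z|^2 = 0.9106
Iter 6: z = 0.0403 + -0.0767i, |z|^2 = 0.0075
Iter 7: z = -0.1383 + 0.8108i, |z|^2 = 0.6765
Iter 8: z = -0.7723 + 0.5928i, |z|^2 = 0.9479
Iter 9: z = 0.1110 + -0.0986i, |z|^2 = 0.0221
Iter 10: z = -0.1314 + 0.7951i, |z|^2 = 0.6494
Did not escape in 11 iterations → in set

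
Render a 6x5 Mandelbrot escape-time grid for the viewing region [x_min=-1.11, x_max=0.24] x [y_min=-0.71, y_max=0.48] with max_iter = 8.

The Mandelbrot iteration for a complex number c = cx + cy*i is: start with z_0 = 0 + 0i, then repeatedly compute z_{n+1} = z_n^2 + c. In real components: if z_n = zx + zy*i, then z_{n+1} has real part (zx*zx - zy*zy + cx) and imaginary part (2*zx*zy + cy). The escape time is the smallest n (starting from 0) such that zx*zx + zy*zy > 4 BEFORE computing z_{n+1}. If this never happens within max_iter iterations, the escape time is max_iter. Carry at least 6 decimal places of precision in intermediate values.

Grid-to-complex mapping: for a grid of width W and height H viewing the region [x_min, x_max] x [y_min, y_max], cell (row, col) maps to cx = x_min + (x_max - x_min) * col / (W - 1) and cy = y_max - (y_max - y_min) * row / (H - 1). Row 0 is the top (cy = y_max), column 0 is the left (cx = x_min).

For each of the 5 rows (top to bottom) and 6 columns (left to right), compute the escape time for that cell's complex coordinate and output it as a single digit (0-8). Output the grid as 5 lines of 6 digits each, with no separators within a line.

Answer: 568888
888888
888888
678888
347886

Derivation:
(row=0, col=0): c = -1.1100 + 0.4800i → escape time 5
(row=0, col=1): c = -0.8400 + 0.4800i → escape time 6
(row=0, col=2): c = -0.5700 + 0.4800i → escape time 8
(row=0, col=3): c = -0.3000 + 0.4800i → escape time 8
(row=0, col=4): c = -0.0300 + 0.4800i → escape time 8
(row=0, col=5): c = 0.2400 + 0.4800i → escape time 8
(row=1, col=0): c = -1.1100 + 0.1825i → escape time 8
(row=1, col=1): c = -0.8400 + 0.1825i → escape time 8
(row=1, col=2): c = -0.5700 + 0.1825i → escape time 8
(row=1, col=3): c = -0.3000 + 0.1825i → escape time 8
(row=1, col=4): c = -0.0300 + 0.1825i → escape time 8
(row=1, col=5): c = 0.2400 + 0.1825i → escape time 8
(row=2, col=0): c = -1.1100 + -0.1150i → escape time 8
(row=2, col=1): c = -0.8400 + -0.1150i → escape time 8
(row=2, col=2): c = -0.5700 + -0.1150i → escape time 8
(row=2, col=3): c = -0.3000 + -0.1150i → escape time 8
(row=2, col=4): c = -0.0300 + -0.1150i → escape time 8
(row=2, col=5): c = 0.2400 + -0.1150i → escape time 8
(row=3, col=0): c = -1.1100 + -0.4125i → escape time 6
(row=3, col=1): c = -0.8400 + -0.4125i → escape time 7
(row=3, col=2): c = -0.5700 + -0.4125i → escape time 8
(row=3, col=3): c = -0.3000 + -0.4125i → escape time 8
(row=3, col=4): c = -0.0300 + -0.4125i → escape time 8
(row=3, col=5): c = 0.2400 + -0.4125i → escape time 8
(row=4, col=0): c = -1.1100 + -0.7100i → escape time 3
(row=4, col=1): c = -0.8400 + -0.7100i → escape time 4
(row=4, col=2): c = -0.5700 + -0.7100i → escape time 7
(row=4, col=3): c = -0.3000 + -0.7100i → escape time 8
(row=4, col=4): c = -0.0300 + -0.7100i → escape time 8
(row=4, col=5): c = 0.2400 + -0.7100i → escape time 6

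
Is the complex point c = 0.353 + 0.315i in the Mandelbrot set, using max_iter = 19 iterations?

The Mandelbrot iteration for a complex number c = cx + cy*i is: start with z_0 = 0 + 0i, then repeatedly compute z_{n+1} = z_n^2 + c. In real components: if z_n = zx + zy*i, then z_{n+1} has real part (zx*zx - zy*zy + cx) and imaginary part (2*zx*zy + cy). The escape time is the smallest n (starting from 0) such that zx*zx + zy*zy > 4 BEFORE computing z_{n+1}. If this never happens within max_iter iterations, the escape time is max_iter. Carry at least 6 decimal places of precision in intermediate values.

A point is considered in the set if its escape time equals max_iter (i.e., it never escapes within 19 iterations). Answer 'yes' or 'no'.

z_0 = 0 + 0i, c = 0.3530 + 0.3150i
Iter 1: z = 0.3530 + 0.3150i, |z|^2 = 0.2238
Iter 2: z = 0.3784 + 0.5374i, |z|^2 = 0.4320
Iter 3: z = 0.2074 + 0.7217i, |z|^2 = 0.5638
Iter 4: z = -0.1248 + 0.6143i, |z|^2 = 0.3930
Iter 5: z = -0.0088 + 0.1616i, |z|^2 = 0.0262
Iter 6: z = 0.3269 + 0.3121i, |z|^2 = 0.2043
Iter 7: z = 0.3625 + 0.5191i, |z|^2 = 0.4009
Iter 8: z = 0.2149 + 0.6913i, |z|^2 = 0.5241
Iter 9: z = -0.0787 + 0.6121i, |z|^2 = 0.3809
Iter 10: z = -0.0155 + 0.2186i, |z|^2 = 0.0480
Iter 11: z = 0.3054 + 0.3082i, |z|^2 = 0.1883
Iter 12: z = 0.3513 + 0.5033i, |z|^2 = 0.3767
Iter 13: z = 0.2231 + 0.6686i, |z|^2 = 0.4968
Iter 14: z = -0.0443 + 0.6133i, |z|^2 = 0.3781
Iter 15: z = -0.0212 + 0.2607i, |z|^2 = 0.0684
Iter 16: z = 0.2855 + 0.3039i, |z|^2 = 0.1739
Iter 17: z = 0.3421 + 0.4885i, |z|^2 = 0.3557
Iter 18: z = 0.2314 + 0.6493i, |z|^2 = 0.4751
Did not escape in 19 iterations → in set

Answer: yes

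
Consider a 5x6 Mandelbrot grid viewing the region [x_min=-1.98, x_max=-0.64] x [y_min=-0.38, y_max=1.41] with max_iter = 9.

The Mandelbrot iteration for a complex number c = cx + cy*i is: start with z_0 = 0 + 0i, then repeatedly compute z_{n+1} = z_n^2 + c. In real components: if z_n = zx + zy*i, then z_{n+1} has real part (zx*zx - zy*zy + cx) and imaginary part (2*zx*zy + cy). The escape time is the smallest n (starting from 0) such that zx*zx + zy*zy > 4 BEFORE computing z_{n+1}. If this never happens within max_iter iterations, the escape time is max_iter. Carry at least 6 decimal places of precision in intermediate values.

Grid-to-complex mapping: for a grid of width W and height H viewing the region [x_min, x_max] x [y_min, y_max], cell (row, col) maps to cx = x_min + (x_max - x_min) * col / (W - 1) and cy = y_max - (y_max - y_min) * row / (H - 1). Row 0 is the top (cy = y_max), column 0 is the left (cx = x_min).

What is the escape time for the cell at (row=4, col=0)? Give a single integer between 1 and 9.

Answer: 5

Derivation:
z_0 = 0 + 0i, c = -1.9800 + -0.0220i
Iter 1: z = -1.9800 + -0.0220i, |z|^2 = 3.9209
Iter 2: z = 1.9399 + 0.0651i, |z|^2 = 3.7675
Iter 3: z = 1.7790 + 0.2307i, |z|^2 = 3.2182
Iter 4: z = 1.1318 + 0.7987i, |z|^2 = 1.9188
Iter 5: z = -1.3370 + 1.7858i, |z|^2 = 4.9768
Escaped at iteration 5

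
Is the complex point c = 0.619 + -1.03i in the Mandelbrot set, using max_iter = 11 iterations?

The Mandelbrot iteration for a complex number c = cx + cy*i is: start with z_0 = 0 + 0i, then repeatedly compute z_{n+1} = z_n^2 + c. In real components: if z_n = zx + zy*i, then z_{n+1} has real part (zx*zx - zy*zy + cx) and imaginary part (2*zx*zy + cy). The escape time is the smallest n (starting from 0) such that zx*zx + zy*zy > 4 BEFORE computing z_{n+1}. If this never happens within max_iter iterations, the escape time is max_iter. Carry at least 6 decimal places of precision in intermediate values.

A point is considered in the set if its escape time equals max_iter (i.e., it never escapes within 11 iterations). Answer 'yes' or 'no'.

z_0 = 0 + 0i, c = 0.6190 + -1.0300i
Iter 1: z = 0.6190 + -1.0300i, |z|^2 = 1.4441
Iter 2: z = -0.0587 + -2.3051i, |z|^2 = 5.3171
Escaped at iteration 2

Answer: no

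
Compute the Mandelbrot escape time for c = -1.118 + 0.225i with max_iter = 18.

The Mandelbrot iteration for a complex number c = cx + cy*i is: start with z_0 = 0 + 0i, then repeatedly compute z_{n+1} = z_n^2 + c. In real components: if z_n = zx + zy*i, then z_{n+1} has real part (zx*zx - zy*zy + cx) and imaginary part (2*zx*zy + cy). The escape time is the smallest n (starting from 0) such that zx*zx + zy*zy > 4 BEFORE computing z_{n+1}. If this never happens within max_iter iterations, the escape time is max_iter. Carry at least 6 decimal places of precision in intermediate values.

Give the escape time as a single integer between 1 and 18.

z_0 = 0 + 0i, c = -1.1180 + 0.2250i
Iter 1: z = -1.1180 + 0.2250i, |z|^2 = 1.3005
Iter 2: z = 0.0813 + -0.2781i, |z|^2 = 0.0839
Iter 3: z = -1.1887 + 0.1798i, |z|^2 = 1.4454
Iter 4: z = 0.2628 + -0.2024i, |z|^2 = 0.1100
Iter 5: z = -1.0899 + 0.1186i, |z|^2 = 1.2020
Iter 6: z = 0.0559 + -0.0336i, |z|^2 = 0.0043
Iter 7: z = -1.1160 + 0.2212i, |z|^2 = 1.2944
Iter 8: z = 0.0785 + -0.2688i, |z|^2 = 0.0784
Iter 9: z = -1.1841 + 0.1828i, |z|^2 = 1.4355
Iter 10: z = 0.2507 + -0.2079i, |z|^2 = 0.1061
Iter 11: z = -1.0984 + 0.1208i, |z|^2 = 1.2210
Iter 12: z = 0.0738 + -0.0403i, |z|^2 = 0.0071
Iter 13: z = -1.1142 + 0.2190i, |z|^2 = 1.2894
Iter 14: z = 0.0754 + -0.2631i, |z|^2 = 0.0749
Iter 15: z = -1.1815 + 0.1853i, |z|^2 = 1.4304
Iter 16: z = 0.2437 + -0.2129i, |z|^2 = 0.1047
Iter 17: z = -1.1039 + 0.1212i, |z|^2 = 1.2334

Answer: 18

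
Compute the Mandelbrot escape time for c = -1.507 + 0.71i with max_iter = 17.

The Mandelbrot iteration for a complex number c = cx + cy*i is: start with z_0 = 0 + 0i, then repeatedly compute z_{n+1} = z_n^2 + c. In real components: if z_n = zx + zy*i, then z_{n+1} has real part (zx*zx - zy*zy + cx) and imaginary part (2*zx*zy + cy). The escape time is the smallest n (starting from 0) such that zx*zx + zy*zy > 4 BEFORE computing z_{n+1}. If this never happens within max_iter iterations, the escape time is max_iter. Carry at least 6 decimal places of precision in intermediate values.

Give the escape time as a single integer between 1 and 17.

Answer: 3

Derivation:
z_0 = 0 + 0i, c = -1.5070 + 0.7100i
Iter 1: z = -1.5070 + 0.7100i, |z|^2 = 2.7751
Iter 2: z = 0.2599 + -1.4299i, |z|^2 = 2.1123
Iter 3: z = -3.4842 + -0.0334i, |z|^2 = 12.1405
Escaped at iteration 3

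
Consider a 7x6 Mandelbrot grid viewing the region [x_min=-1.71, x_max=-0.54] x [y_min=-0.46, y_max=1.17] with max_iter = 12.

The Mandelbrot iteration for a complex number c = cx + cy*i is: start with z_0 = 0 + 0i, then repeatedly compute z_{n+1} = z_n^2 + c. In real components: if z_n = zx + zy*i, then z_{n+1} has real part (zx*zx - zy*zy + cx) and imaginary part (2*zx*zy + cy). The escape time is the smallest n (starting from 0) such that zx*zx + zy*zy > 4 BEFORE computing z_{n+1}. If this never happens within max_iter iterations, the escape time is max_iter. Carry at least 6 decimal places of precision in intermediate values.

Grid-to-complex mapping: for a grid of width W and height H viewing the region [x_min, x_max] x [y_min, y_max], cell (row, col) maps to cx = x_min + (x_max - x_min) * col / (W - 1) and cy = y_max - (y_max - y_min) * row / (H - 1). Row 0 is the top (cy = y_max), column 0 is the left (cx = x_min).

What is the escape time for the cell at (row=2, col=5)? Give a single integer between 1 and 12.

z_0 = 0 + 0i, c = -0.7350 + 0.5180i
Iter 1: z = -0.7350 + 0.5180i, |z|^2 = 0.8085
Iter 2: z = -0.4631 + -0.2435i, |z|^2 = 0.2737
Iter 3: z = -0.5798 + 0.7435i, |z|^2 = 0.8890
Iter 4: z = -0.9516 + -0.3442i, |z|^2 = 1.0240
Iter 5: z = 0.0521 + 1.1730i, |z|^2 = 1.3787
Iter 6: z = -2.1083 + 0.6402i, |z|^2 = 4.8547
Escaped at iteration 6

Answer: 6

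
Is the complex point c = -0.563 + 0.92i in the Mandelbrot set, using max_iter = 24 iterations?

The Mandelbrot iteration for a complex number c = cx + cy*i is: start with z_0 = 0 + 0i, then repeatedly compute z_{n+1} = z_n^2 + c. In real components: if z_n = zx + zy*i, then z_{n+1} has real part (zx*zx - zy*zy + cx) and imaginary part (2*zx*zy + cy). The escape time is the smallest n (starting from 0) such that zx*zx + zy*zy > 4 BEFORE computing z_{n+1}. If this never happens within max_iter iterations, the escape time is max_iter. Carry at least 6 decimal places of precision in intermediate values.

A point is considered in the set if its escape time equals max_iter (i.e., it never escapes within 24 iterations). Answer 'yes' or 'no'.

z_0 = 0 + 0i, c = -0.5630 + 0.9200i
Iter 1: z = -0.5630 + 0.9200i, |z|^2 = 1.1634
Iter 2: z = -1.0924 + -0.1159i, |z|^2 = 1.2068
Iter 3: z = 0.6170 + 1.1733i, |z|^2 = 1.7572
Iter 4: z = -1.5589 + 2.3677i, |z|^2 = 8.0364
Escaped at iteration 4

Answer: no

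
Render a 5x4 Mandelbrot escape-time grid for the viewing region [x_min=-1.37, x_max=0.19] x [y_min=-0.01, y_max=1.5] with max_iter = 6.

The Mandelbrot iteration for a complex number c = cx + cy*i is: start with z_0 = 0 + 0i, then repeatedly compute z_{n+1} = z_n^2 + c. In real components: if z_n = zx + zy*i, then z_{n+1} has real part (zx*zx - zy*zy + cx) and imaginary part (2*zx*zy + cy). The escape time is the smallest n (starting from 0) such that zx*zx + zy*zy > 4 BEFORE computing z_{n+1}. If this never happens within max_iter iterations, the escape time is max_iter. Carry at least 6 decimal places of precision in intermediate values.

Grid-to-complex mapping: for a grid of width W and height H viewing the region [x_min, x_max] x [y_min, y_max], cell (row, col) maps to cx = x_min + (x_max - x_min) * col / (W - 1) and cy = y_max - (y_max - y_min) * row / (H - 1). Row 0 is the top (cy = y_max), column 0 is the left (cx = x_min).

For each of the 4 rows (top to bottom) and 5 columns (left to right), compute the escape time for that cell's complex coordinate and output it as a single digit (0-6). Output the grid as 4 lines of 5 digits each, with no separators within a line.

(row=0, col=0): c = -1.3700 + 1.5000i → escape time 1
(row=0, col=1): c = -0.9800 + 1.5000i → escape time 2
(row=0, col=2): c = -0.5900 + 1.5000i → escape time 2
(row=0, col=3): c = -0.2000 + 1.5000i → escape time 2
(row=0, col=4): c = 0.1900 + 1.5000i → escape time 2
(row=1, col=0): c = -1.3700 + 0.9967i → escape time 3
(row=1, col=1): c = -0.9800 + 0.9967i → escape time 3
(row=1, col=2): c = -0.5900 + 0.9967i → escape time 4
(row=1, col=3): c = -0.2000 + 0.9967i → escape time 6
(row=1, col=4): c = 0.1900 + 0.9967i → escape time 4
(row=2, col=0): c = -1.3700 + 0.4933i → escape time 3
(row=2, col=1): c = -0.9800 + 0.4933i → escape time 5
(row=2, col=2): c = -0.5900 + 0.4933i → escape time 6
(row=2, col=3): c = -0.2000 + 0.4933i → escape time 6
(row=2, col=4): c = 0.1900 + 0.4933i → escape time 6
(row=3, col=0): c = -1.3700 + -0.0100i → escape time 6
(row=3, col=1): c = -0.9800 + -0.0100i → escape time 6
(row=3, col=2): c = -0.5900 + -0.0100i → escape time 6
(row=3, col=3): c = -0.2000 + -0.0100i → escape time 6
(row=3, col=4): c = 0.1900 + -0.0100i → escape time 6

Answer: 12222
33464
35666
66666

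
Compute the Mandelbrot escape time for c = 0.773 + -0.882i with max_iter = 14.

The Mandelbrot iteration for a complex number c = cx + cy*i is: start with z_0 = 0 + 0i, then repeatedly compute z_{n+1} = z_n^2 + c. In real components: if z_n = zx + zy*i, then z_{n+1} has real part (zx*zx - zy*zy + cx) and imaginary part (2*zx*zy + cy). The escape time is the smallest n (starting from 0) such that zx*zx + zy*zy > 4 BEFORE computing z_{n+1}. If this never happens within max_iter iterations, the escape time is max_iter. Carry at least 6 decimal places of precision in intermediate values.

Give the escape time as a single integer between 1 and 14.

Answer: 2

Derivation:
z_0 = 0 + 0i, c = 0.7730 + -0.8820i
Iter 1: z = 0.7730 + -0.8820i, |z|^2 = 1.3755
Iter 2: z = 0.5926 + -2.2456i, |z|^2 = 5.3938
Escaped at iteration 2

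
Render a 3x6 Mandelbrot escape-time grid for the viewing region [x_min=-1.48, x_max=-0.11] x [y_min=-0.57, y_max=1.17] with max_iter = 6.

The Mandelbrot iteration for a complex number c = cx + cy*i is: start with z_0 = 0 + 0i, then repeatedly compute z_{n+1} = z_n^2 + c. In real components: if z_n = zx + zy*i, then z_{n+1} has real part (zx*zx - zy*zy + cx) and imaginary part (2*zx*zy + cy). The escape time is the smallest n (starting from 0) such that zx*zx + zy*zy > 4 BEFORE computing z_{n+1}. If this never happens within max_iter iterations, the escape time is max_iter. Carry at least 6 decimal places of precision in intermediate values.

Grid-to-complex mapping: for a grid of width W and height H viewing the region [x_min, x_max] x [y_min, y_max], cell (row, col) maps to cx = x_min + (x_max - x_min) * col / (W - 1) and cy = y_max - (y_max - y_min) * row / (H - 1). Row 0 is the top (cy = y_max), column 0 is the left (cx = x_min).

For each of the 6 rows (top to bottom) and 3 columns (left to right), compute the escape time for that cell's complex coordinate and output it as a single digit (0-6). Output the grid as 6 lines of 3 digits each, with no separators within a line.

(row=0, col=0): c = -1.4800 + 1.1700i → escape time 2
(row=0, col=1): c = -0.7950 + 1.1700i → escape time 3
(row=0, col=2): c = -0.1100 + 1.1700i → escape time 4
(row=1, col=0): c = -1.4800 + 0.8220i → escape time 3
(row=1, col=1): c = -0.7950 + 0.8220i → escape time 4
(row=1, col=2): c = -0.1100 + 0.8220i → escape time 6
(row=2, col=0): c = -1.4800 + 0.4740i → escape time 3
(row=2, col=1): c = -0.7950 + 0.4740i → escape time 6
(row=2, col=2): c = -0.1100 + 0.4740i → escape time 6
(row=3, col=0): c = -1.4800 + 0.1260i → escape time 6
(row=3, col=1): c = -0.7950 + 0.1260i → escape time 6
(row=3, col=2): c = -0.1100 + 0.1260i → escape time 6
(row=4, col=0): c = -1.4800 + -0.2220i → escape time 5
(row=4, col=1): c = -0.7950 + -0.2220i → escape time 6
(row=4, col=2): c = -0.1100 + -0.2220i → escape time 6
(row=5, col=0): c = -1.4800 + -0.5700i → escape time 3
(row=5, col=1): c = -0.7950 + -0.5700i → escape time 5
(row=5, col=2): c = -0.1100 + -0.5700i → escape time 6

Answer: 234
346
366
666
566
356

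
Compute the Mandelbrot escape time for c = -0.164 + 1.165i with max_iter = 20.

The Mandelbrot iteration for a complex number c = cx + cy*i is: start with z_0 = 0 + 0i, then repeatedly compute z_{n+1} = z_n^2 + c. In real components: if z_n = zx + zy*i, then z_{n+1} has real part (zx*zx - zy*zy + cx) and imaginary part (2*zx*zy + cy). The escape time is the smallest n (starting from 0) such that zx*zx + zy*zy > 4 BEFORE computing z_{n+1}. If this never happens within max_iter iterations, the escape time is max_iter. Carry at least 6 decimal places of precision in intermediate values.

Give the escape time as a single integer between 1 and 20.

z_0 = 0 + 0i, c = -0.1640 + 1.1650i
Iter 1: z = -0.1640 + 1.1650i, |z|^2 = 1.3841
Iter 2: z = -1.4943 + 0.7829i, |z|^2 = 2.8459
Iter 3: z = 1.4561 + -1.1748i, |z|^2 = 3.5003
Iter 4: z = 0.5762 + -2.2562i, |z|^2 = 5.4224
Escaped at iteration 4

Answer: 4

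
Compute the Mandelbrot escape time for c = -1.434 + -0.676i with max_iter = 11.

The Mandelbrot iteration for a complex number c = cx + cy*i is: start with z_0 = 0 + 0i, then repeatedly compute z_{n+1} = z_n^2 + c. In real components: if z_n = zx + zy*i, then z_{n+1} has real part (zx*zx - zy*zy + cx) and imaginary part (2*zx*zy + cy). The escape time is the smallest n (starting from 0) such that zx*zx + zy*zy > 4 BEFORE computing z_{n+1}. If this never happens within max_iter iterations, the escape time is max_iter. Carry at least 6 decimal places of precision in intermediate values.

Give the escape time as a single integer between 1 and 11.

Answer: 3

Derivation:
z_0 = 0 + 0i, c = -1.4340 + -0.6760i
Iter 1: z = -1.4340 + -0.6760i, |z|^2 = 2.5133
Iter 2: z = 0.1654 + 1.2628i, |z|^2 = 1.6219
Iter 3: z = -3.0012 + -0.2583i, |z|^2 = 9.0741
Escaped at iteration 3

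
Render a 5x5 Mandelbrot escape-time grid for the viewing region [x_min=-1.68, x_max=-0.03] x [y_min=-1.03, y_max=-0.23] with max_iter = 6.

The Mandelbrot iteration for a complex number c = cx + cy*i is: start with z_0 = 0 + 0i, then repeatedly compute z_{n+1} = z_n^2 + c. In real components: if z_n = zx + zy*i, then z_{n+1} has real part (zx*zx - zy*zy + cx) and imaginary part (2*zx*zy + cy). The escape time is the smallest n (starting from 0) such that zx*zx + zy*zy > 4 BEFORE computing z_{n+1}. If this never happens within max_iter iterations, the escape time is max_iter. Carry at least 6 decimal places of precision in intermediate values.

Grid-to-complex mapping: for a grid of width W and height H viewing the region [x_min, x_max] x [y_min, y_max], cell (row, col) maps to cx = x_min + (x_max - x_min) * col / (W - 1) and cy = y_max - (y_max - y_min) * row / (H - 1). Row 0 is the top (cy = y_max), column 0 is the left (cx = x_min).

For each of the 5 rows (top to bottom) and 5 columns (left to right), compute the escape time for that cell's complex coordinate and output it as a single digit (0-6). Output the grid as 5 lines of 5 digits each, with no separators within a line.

Answer: 46666
36666
33566
23456
23346

Derivation:
(row=0, col=0): c = -1.6800 + -0.2300i → escape time 4
(row=0, col=1): c = -1.2675 + -0.2300i → escape time 6
(row=0, col=2): c = -0.8550 + -0.2300i → escape time 6
(row=0, col=3): c = -0.4425 + -0.2300i → escape time 6
(row=0, col=4): c = -0.0300 + -0.2300i → escape time 6
(row=1, col=0): c = -1.6800 + -0.4300i → escape time 3
(row=1, col=1): c = -1.2675 + -0.4300i → escape time 6
(row=1, col=2): c = -0.8550 + -0.4300i → escape time 6
(row=1, col=3): c = -0.4425 + -0.4300i → escape time 6
(row=1, col=4): c = -0.0300 + -0.4300i → escape time 6
(row=2, col=0): c = -1.6800 + -0.6300i → escape time 3
(row=2, col=1): c = -1.2675 + -0.6300i → escape time 3
(row=2, col=2): c = -0.8550 + -0.6300i → escape time 5
(row=2, col=3): c = -0.4425 + -0.6300i → escape time 6
(row=2, col=4): c = -0.0300 + -0.6300i → escape time 6
(row=3, col=0): c = -1.6800 + -0.8300i → escape time 2
(row=3, col=1): c = -1.2675 + -0.8300i → escape time 3
(row=3, col=2): c = -0.8550 + -0.8300i → escape time 4
(row=3, col=3): c = -0.4425 + -0.8300i → escape time 5
(row=3, col=4): c = -0.0300 + -0.8300i → escape time 6
(row=4, col=0): c = -1.6800 + -1.0300i → escape time 2
(row=4, col=1): c = -1.2675 + -1.0300i → escape time 3
(row=4, col=2): c = -0.8550 + -1.0300i → escape time 3
(row=4, col=3): c = -0.4425 + -1.0300i → escape time 4
(row=4, col=4): c = -0.0300 + -1.0300i → escape time 6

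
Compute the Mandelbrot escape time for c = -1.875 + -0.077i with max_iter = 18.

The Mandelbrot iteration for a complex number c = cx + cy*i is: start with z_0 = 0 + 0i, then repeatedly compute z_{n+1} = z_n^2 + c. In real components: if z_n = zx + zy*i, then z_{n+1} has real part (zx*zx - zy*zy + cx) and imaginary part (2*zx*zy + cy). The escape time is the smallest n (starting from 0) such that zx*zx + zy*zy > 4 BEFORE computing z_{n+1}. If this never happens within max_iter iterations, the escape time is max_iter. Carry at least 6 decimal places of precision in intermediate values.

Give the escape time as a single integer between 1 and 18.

Answer: 5

Derivation:
z_0 = 0 + 0i, c = -1.8750 + -0.0770i
Iter 1: z = -1.8750 + -0.0770i, |z|^2 = 3.5216
Iter 2: z = 1.6347 + 0.2117i, |z|^2 = 2.7171
Iter 3: z = 0.7524 + 0.6153i, |z|^2 = 0.9447
Iter 4: z = -1.6875 + 0.8489i, |z|^2 = 3.5682
Iter 5: z = 0.2520 + -2.9420i, |z|^2 = 8.7187
Escaped at iteration 5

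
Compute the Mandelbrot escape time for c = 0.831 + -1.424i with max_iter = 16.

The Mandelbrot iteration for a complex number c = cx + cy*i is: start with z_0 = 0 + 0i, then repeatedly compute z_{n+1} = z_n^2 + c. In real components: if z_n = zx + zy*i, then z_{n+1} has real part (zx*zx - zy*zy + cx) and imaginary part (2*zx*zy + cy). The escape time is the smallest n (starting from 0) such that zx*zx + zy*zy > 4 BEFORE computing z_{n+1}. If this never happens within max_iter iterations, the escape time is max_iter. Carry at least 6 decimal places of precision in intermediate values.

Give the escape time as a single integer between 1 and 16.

Answer: 2

Derivation:
z_0 = 0 + 0i, c = 0.8310 + -1.4240i
Iter 1: z = 0.8310 + -1.4240i, |z|^2 = 2.7183
Iter 2: z = -0.5062 + -3.7907i, |z|^2 = 14.6256
Escaped at iteration 2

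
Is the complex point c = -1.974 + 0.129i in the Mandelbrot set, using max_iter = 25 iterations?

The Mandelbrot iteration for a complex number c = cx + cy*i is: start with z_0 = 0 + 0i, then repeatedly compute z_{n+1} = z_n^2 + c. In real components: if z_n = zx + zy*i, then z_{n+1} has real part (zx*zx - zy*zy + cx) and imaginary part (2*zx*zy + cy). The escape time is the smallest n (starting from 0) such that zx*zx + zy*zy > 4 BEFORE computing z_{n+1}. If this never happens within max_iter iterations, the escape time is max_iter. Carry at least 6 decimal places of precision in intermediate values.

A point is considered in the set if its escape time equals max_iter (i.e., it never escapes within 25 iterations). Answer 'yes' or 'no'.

Answer: no

Derivation:
z_0 = 0 + 0i, c = -1.9740 + 0.1290i
Iter 1: z = -1.9740 + 0.1290i, |z|^2 = 3.9133
Iter 2: z = 1.9060 + -0.3803i, |z|^2 = 3.7776
Iter 3: z = 1.5143 + -1.3207i, |z|^2 = 4.0375
Escaped at iteration 3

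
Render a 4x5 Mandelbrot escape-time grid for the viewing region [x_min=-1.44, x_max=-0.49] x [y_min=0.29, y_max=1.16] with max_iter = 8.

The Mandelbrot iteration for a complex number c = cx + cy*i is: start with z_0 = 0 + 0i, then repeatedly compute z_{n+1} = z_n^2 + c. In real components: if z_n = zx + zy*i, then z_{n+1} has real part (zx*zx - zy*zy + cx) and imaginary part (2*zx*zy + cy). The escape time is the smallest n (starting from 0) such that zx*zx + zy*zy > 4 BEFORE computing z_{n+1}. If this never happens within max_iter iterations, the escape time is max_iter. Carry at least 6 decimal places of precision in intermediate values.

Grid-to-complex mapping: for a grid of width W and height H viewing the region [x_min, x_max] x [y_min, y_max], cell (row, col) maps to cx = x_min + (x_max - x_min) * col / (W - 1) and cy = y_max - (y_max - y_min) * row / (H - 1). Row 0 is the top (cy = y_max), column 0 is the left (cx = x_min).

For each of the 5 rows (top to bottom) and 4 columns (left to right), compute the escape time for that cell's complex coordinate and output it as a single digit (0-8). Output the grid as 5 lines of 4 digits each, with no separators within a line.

Answer: 2333
3334
3347
3568
5888

Derivation:
(row=0, col=0): c = -1.4400 + 1.1600i → escape time 2
(row=0, col=1): c = -1.1233 + 1.1600i → escape time 3
(row=0, col=2): c = -0.8067 + 1.1600i → escape time 3
(row=0, col=3): c = -0.4900 + 1.1600i → escape time 3
(row=1, col=0): c = -1.4400 + 0.9425i → escape time 3
(row=1, col=1): c = -1.1233 + 0.9425i → escape time 3
(row=1, col=2): c = -0.8067 + 0.9425i → escape time 3
(row=1, col=3): c = -0.4900 + 0.9425i → escape time 4
(row=2, col=0): c = -1.4400 + 0.7250i → escape time 3
(row=2, col=1): c = -1.1233 + 0.7250i → escape time 3
(row=2, col=2): c = -0.8067 + 0.7250i → escape time 4
(row=2, col=3): c = -0.4900 + 0.7250i → escape time 7
(row=3, col=0): c = -1.4400 + 0.5075i → escape time 3
(row=3, col=1): c = -1.1233 + 0.5075i → escape time 5
(row=3, col=2): c = -0.8067 + 0.5075i → escape time 6
(row=3, col=3): c = -0.4900 + 0.5075i → escape time 8
(row=4, col=0): c = -1.4400 + 0.2900i → escape time 5
(row=4, col=1): c = -1.1233 + 0.2900i → escape time 8
(row=4, col=2): c = -0.8067 + 0.2900i → escape time 8
(row=4, col=3): c = -0.4900 + 0.2900i → escape time 8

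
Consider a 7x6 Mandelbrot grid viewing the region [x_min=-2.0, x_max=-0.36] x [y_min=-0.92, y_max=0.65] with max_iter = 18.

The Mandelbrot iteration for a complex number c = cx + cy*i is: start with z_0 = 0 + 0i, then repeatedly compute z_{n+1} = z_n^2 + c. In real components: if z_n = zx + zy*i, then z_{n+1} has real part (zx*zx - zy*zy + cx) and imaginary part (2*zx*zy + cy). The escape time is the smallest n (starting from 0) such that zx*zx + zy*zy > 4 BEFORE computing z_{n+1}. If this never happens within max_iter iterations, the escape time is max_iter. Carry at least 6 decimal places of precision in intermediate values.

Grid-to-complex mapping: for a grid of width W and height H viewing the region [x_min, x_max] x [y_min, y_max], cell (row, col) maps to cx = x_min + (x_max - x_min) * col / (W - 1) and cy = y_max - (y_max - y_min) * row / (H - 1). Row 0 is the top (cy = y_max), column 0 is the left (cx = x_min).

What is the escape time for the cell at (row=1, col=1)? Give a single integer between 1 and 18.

z_0 = 0 + 0i, c = -1.7267 + 0.3360i
Iter 1: z = -1.7267 + 0.3360i, |z|^2 = 3.0943
Iter 2: z = 1.1418 + -0.8243i, |z|^2 = 1.9832
Iter 3: z = -1.1024 + -1.5464i, |z|^2 = 3.6068
Iter 4: z = -2.9028 + 3.7457i, |z|^2 = 22.4564
Escaped at iteration 4

Answer: 4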